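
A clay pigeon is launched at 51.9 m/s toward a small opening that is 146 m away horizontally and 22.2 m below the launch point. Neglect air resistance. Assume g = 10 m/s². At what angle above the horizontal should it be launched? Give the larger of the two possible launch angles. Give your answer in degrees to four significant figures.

74.34°

Trajectory: y = x tanθ − g x² (1 + tan²θ)/(2v₀²). With x = 146, y = −22.2, v₀ = 51.9, g = 10.0:
39.57 tan²θ − 146 tanθ + (17.37) = 0.
tanθ = [146 ± √(146² − 4 × 39.57 × (17.37))] / (2 × 39.57) = (146 ± 136.3) / 79.14, giving tanθ = 0.1231 or 3.567.
θ = 7.016° or 74.34°; the larger is 74.34°.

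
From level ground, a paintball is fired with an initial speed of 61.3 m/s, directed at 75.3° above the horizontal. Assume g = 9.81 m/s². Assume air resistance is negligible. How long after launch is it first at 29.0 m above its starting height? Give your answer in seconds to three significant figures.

Resolve: vₓ = 61.30 cos 75.3° = 15.56 m/s and v_y0 = 61.30 sin 75.3° = 59.29 m/s.
Height y(t) = 59.29 t − 4.905 t² = 29.0 gives 4.905 t² − 59.29 t + 29.0 = 0.
t = [59.29 ± √(59.29² − 2·9.81·29.0)] / 9.81 = (59.29 ± 54.28) / 9.81, so t = 0.5107 s or t = 11.58 s.
The first (ascending) time is 0.5107 s.

0.511 s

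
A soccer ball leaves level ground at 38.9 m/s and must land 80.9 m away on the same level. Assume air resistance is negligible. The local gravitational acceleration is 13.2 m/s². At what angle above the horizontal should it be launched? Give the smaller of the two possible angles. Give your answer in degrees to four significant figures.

22.44°

From R = (v₀²/g) sin 2θ: sin 2θ = 13.2 × 80.9 / 1513.2 = 0.7057.
2θ = 44.89° or 180° − 44.89° = 135.1°, so θ = 22.44° or 67.56°.
The smaller angle is 22.44°.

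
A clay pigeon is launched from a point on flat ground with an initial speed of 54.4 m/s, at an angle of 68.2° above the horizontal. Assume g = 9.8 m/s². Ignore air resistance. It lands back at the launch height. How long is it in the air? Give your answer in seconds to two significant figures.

Horizontal component vₓ = 54.40 cos 68.2° = 20.20 m/s; vertical v_y0 = 54.40 sin 68.2° = 50.51 m/s.
Landing at launch height ⇒ T = 2 v_y0 / g = 2 × 50.51 / 9.80 = 10.31 s.

10 s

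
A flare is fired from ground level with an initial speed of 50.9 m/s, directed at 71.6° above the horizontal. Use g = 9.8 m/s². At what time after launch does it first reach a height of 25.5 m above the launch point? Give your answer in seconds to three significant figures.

0.560 s

vₓ = 50.90 cos 71.6° = 16.07 m/s; v_y0 = 50.90 sin 71.6° = 48.30 m/s.
Height y(t) = 48.30 t − 4.900 t² = 25.5 gives 4.900 t² − 48.30 t + 25.5 = 0.
t = [48.30 ± √(48.30² − 2·9.80·25.5)] / 9.80 = (48.30 ± 42.81) / 9.80, so t = 0.5598 s or t = 9.297 s.
The first (ascending) time is 0.5598 s.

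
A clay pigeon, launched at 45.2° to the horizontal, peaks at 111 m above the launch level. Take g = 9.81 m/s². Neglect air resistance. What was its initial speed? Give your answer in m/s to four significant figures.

65.77 m/s

At the peak v_y = 0, so v_y0 = √(2gH) = √(2 × 9.81 × 111) = 46.67 m/s.
v_y0 = v₀ sin θ ⇒ v₀ = 46.67 / sin 45.2° = 65.77 m/s.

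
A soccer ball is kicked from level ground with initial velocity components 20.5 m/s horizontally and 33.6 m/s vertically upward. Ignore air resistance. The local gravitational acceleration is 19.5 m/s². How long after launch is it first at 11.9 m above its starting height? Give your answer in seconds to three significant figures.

0.401 s

Height y(t) = 33.60 t − 9.750 t² = 11.9 gives 9.750 t² − 33.60 t + 11.9 = 0.
t = [33.60 ± √(33.60² − 2·19.5·11.9)] / 19.5 = (33.60 ± 25.78) / 19.5, so t = 0.4008 s or t = 3.045 s.
The first (ascending) time is 0.4008 s.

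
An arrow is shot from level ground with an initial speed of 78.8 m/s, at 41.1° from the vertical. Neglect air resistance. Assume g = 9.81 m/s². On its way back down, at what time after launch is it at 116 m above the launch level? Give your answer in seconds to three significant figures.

vₓ = 78.80 sin 41.1° = 51.80 m/s; v_y0 = 78.80 cos 41.1° = 59.38 m/s.
Set y = v_y0 t − ½ g t² = 116: 4.905 t² − 59.38 t + 116 = 0.
t = [59.38 ± √(59.38² − 2·9.81·116)] / 9.81 = (59.38 ± 35.36) / 9.81, so t = 2.449 s or t = 9.657 s.
The descending-branch root is 9.657 s.

9.66 s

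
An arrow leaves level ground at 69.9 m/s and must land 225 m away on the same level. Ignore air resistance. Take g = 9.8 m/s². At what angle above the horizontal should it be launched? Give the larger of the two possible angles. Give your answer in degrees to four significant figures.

76.59°

From R = (v₀²/g) sin 2θ: sin 2θ = 9.80 × 225 / 4886.0 = 0.4513.
2θ = 26.83° or 180° − 26.83° = 153.2°, so θ = 13.41° or 76.59°.
The larger angle is 76.59°.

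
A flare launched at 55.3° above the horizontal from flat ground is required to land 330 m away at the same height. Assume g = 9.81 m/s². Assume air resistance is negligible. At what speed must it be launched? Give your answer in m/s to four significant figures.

58.81 m/s

Level-ground range: R = v₀² sin(2θ)/g, so v₀ = √(gR / sin 2θ).
v₀ = √(9.81 × 330 / sin 110.6°) = √(3237 / 0.9361) = √3458.4 = 58.81 m/s.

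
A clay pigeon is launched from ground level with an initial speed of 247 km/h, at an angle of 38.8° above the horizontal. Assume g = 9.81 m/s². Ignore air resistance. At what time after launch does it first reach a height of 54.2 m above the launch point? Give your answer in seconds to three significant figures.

Convert: 247 km/h = 247/3.6 = 68.61 m/s.
Horizontal component vₓ = 68.61 cos 38.8° = 53.47 m/s; vertical v_y0 = 68.61 sin 38.8° = 42.99 m/s.
Height y(t) = 42.99 t − 4.905 t² = 54.2 gives 4.905 t² − 42.99 t + 54.2 = 0.
Quadratic formula: t = (42.99 ± √784.91) / 9.81 = (42.99 ± 28.02) / 9.81 → t = 1.527 s or 7.238 s.
The first (ascending) time is 1.527 s.

1.53 s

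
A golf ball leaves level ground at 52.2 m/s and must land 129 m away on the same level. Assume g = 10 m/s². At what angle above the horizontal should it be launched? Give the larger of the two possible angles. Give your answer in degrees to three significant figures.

75.9°

From R = (v₀²/g) sin 2θ: sin 2θ = 10.0 × 129 / 2724.8 = 0.4734.
2θ = 28.26° or 180° − 28.26° = 151.7°, so θ = 14.13° or 75.87°.
The larger angle is 75.87°.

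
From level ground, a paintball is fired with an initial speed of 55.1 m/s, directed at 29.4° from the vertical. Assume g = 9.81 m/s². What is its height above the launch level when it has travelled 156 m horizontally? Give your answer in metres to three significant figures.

114 m

Horizontal component vₓ = 55.10 sin 29.4° = 27.05 m/s; vertical v_y0 = 55.10 cos 29.4° = 48.00 m/s.
At x = 156 m, t = x/vₓ = 156/27.05 = 5.767 s.
Height: y = v_y0 t − ½ g t² = 48.00 × 5.767 − 4.905 × 5.767² = 276.9 − 163.2 = 113.7 m.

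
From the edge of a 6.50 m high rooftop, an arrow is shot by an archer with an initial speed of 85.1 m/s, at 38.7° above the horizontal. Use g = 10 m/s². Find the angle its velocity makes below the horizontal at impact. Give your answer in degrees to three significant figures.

Components: vₓ = 85.10 cos 38.7° = 66.41 m/s, v_y0 = 85.10 sin 38.7° = 53.21 m/s.
With up positive and y = 0 at the ground: y(t) = 6.50 + (53.21) t − 5.000 t². Setting y = 0 and taking the positive root: t = [53.21 + √(53.21² + 2·10.0·6.50)] / 10.0 = (53.21 + 54.42) / 10.0 = 10.76 s.
At impact: v_y = v_y0 − g t = −54.42 m/s; vₓ = 66.41 m/s.
Angle below horizontal: arctan(|v_y|/vₓ) = arctan(54.42/66.41) = 39.33°.

39.3°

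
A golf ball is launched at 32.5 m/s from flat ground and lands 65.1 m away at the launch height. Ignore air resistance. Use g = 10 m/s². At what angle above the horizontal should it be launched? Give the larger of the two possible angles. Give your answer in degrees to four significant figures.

70.98°

From R = (v₀²/g) sin 2θ: sin 2θ = 10.0 × 65.1 / 1056.2 = 0.6163.
2θ = 38.05° or 180° − 38.05° = 142.0°, so θ = 19.02° or 70.98°.
The larger angle is 70.98°.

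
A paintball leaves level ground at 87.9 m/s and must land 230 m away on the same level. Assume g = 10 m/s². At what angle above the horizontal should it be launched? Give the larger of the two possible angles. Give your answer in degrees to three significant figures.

Level-ground range R = v₀² sin(2θ)/g ⇒ sin(2θ) = gR/v₀² = 10.0 × 230 / 87.9² = 0.2977.
2θ = 17.32° or 180° − 17.32° = 162.7°, so θ = 8.659° or 81.34°.
The larger angle is 81.34°.

81.3°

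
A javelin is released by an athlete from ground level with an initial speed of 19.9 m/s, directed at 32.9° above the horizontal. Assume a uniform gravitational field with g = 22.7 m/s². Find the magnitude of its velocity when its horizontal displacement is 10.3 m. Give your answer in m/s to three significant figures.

17.0 m/s

Resolve: vₓ = 19.90 cos 32.9° = 16.71 m/s and v_y0 = 19.90 sin 32.9° = 10.81 m/s.
At x = 10.3 m, t = x/vₓ = 10.3/16.71 = 0.6165 s.
Vertical velocity there: v_y = v_y0 − g t = 10.81 − 22.7 × 0.6165 = −3.184 m/s.
Speed: √(vₓ² + v_y²) = √(16.71² + 3.184²) = 17.01 m/s.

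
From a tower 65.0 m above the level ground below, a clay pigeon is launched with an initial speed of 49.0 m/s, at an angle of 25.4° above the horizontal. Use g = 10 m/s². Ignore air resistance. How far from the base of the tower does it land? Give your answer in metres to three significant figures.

278 m

Horizontal component vₓ = 49.00 cos 25.4° = 44.26 m/s; vertical v_y0 = 49.00 sin 25.4° = 21.02 m/s.
The projectile lands when y = 65.0 + (21.02) t − ½·10.0·t² = 0. Positive root: t = (21.02 + √(21.02² + 2·10.0·65.0)) / 10.0 = (21.02 + 41.73) / 10.0 = 6.275 s.
Horizontal distance: R = vₓ t = 44.26 × 6.275 = 277.8 m.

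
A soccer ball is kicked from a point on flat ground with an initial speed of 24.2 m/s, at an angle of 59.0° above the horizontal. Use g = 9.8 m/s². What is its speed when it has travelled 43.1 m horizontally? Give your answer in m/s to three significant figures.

Resolve: vₓ = 24.20 cos 59.0° = 12.46 m/s and v_y0 = 24.20 sin 59.0° = 20.74 m/s.
At x = 43.1 m, t = x/vₓ = 43.1/12.46 = 3.458 s.
Vertical velocity there: v_y = v_y0 − g t = 20.74 − 9.80 × 3.458 = −13.14 m/s.
Speed: √(vₓ² + v_y²) = √(12.46² + 13.14²) = 18.11 m/s.

18.1 m/s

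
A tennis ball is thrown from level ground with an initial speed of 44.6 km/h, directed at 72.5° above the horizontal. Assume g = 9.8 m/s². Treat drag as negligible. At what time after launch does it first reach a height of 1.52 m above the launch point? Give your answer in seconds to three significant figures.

0.136 s

Convert: 44.6 km/h = 44.6/3.6 = 12.39 m/s.
Components: vₓ = 12.39 cos 72.5° = 3.725 m/s, v_y0 = 12.39 sin 72.5° = 11.82 m/s.
Height y(t) = 11.82 t − 4.900 t² = 1.52 gives 4.900 t² − 11.82 t + 1.52 = 0.
t = [11.82 ± √(11.82² − 2·9.80·1.52)] / 9.80 = (11.82 ± 10.48) / 9.80, so t = 0.1364 s or t = 2.275 s.
The first (ascending) time is 0.1364 s.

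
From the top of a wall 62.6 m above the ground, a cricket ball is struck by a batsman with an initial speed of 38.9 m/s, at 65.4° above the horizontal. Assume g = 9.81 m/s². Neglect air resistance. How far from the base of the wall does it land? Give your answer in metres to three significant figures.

Horizontal component vₓ = 38.90 cos 65.4° = 16.19 m/s; vertical v_y0 = 38.90 sin 65.4° = 35.37 m/s.
With up positive and y = 0 at the ground: y(t) = 62.6 + (35.37) t − 4.905 t². Setting y = 0 and taking the positive root: t = [35.37 + √(35.37² + 2·9.81·62.6)] / 9.81 = (35.37 + 49.79) / 9.81 = 8.681 s.
Horizontal distance: R = vₓ t = 16.19 × 8.681 = 140.6 m.

141 m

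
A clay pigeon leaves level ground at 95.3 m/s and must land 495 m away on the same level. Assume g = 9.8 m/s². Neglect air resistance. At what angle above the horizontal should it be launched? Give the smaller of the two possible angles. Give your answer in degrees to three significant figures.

Level-ground range R = v₀² sin(2θ)/g ⇒ sin(2θ) = gR/v₀² = 9.80 × 495 / 95.3² = 0.5341.
2θ = 32.28° or 180° − 32.28° = 147.7°, so θ = 16.14° or 73.86°.
The smaller angle is 16.14°.

16.1°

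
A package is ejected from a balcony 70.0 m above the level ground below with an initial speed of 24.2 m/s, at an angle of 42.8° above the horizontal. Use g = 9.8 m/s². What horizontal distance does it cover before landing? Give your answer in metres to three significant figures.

103 m

vₓ = 24.20 cos 42.8° = 17.76 m/s; v_y0 = 24.20 sin 42.8° = 16.44 m/s.
The projectile lands when y = 70.0 + (16.44) t − ½·9.80·t² = 0. Positive root: t = (16.44 + √(16.44² + 2·9.80·70.0)) / 9.80 = (16.44 + 40.53) / 9.80 = 5.813 s.
Horizontal distance: R = vₓ t = 17.76 × 5.813 = 103.2 m.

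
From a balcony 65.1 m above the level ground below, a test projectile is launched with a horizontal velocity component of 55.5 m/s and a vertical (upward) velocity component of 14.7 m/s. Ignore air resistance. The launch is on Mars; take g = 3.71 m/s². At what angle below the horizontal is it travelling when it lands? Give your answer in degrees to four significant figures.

25.47°

Vertical motion (up positive, ground at y = 0): 1.855 t² − (14.70) t − 65.1 = 0, so t = (14.70 + √(14.70² + 2·3.71·65.1)) / 3.71 = (14.70 + 26.44) / 3.71 = 11.09 s.
At impact: v_y = v_y0 − g t = −26.44 m/s; vₓ = 55.50 m/s.
Angle below horizontal: arctan(|v_y|/vₓ) = arctan(26.44/55.50) = 25.47°.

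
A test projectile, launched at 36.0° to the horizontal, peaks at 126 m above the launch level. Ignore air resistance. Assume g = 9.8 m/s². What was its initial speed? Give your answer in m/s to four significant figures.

84.55 m/s

At the peak v_y = 0, so v_y0 = √(2gH) = √(2 × 9.80 × 126) = 49.70 m/s.
v_y0 = v₀ sin θ ⇒ v₀ = 49.70 / sin 36.0° = 84.55 m/s.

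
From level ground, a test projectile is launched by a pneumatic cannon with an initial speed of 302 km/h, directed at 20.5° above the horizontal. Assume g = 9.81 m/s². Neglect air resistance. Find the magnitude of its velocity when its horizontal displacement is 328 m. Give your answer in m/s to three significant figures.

79.4 m/s

Convert: 302 km/h = 302/3.6 = 83.89 m/s.
Resolve: vₓ = 83.89 cos 20.5° = 78.58 m/s and v_y0 = 83.89 sin 20.5° = 29.38 m/s.
At x = 328 m, t = x/vₓ = 328/78.58 = 4.174 s.
Vertical velocity there: v_y = v_y0 − g t = 29.38 − 9.81 × 4.174 = −11.57 m/s.
Speed: √(vₓ² + v_y²) = √(78.58² + 11.57²) = 79.42 m/s.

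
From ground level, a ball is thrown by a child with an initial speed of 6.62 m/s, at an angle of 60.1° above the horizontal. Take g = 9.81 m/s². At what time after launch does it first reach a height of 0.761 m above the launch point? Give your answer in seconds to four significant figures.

Horizontal component vₓ = 6.620 cos 60.1° = 3.300 m/s; vertical v_y0 = 6.620 sin 60.1° = 5.739 m/s.
Set y = v_y0 t − ½ g t² = 0.761: 4.905 t² − 5.739 t + 0.761 = 0.
Quadratic formula: t = (5.739 ± √18.004) / 9.81 = (5.739 ± 4.243) / 9.81 → t = 0.1525 s or 1.018 s.
The first (ascending) time is 0.1525 s.

0.1525 s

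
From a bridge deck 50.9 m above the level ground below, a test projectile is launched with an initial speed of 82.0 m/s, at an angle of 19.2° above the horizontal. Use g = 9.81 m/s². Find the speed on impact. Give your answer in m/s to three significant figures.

Horizontal component vₓ = 82.00 cos 19.2° = 77.44 m/s; vertical v_y0 = 82.00 sin 19.2° = 26.97 m/s.
The projectile lands when y = 50.9 + (26.97) t − ½·9.81·t² = 0. Positive root: t = (26.97 + √(26.97² + 2·9.81·50.9)) / 9.81 = (26.97 + 41.54) / 9.81 = 6.984 s.
Vertical velocity at impact: v_y = v_y0 − g t = 26.97 − 9.81 × 6.984 = −41.54 m/s.
Speed: |v| = √(vₓ² + v_y²) = √(77.44² + 41.54²) = 87.88 m/s.

87.9 m/s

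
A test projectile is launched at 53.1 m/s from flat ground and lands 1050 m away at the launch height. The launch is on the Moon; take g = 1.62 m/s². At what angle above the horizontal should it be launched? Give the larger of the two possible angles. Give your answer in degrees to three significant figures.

71.4°

Level-ground range R = v₀² sin(2θ)/g ⇒ sin(2θ) = gR/v₀² = 1.62 × 1050 / 53.1² = 0.6033.
2θ = 37.10° or 180° − 37.10° = 142.9°, so θ = 18.55° or 71.45°.
The larger angle is 71.45°.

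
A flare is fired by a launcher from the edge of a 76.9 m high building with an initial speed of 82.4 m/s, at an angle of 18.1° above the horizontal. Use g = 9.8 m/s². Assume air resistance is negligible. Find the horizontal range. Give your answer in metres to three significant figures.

576 m

Resolve: vₓ = 82.40 cos 18.1° = 78.32 m/s and v_y0 = 82.40 sin 18.1° = 25.60 m/s.
With up positive and y = 0 at the ground: y(t) = 76.9 + (25.60) t − 4.900 t². Setting y = 0 and taking the positive root: t = [25.60 + √(25.60² + 2·9.80·76.9)] / 9.80 = (25.60 + 46.50) / 9.80 = 7.357 s.
Horizontal distance: R = vₓ t = 78.32 × 7.357 = 576.3 m.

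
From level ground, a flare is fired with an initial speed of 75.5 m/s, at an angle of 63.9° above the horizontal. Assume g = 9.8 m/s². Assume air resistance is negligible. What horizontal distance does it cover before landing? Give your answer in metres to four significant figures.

Horizontal component vₓ = 75.50 cos 63.9° = 33.22 m/s; vertical v_y0 = 75.50 sin 63.9° = 67.80 m/s.
Time aloft: T = 2 v_y0 / g = 2 × 67.80 / 9.80 = 13.84 s.
Range: R = vₓ T = 33.22 × 13.84 = 459.6 m.

459.6 m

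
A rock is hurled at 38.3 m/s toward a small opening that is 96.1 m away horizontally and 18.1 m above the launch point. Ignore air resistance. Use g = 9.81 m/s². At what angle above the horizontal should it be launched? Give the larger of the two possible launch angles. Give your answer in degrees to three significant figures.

68.0°

Trajectory: y = x tanθ − g x² (1 + tan²θ)/(2v₀²). With x = 96.1, y = 18.1, v₀ = 38.3, g = 9.81:
30.88 tan²θ − 96.1 tanθ + (48.98) = 0.
tanθ = [96.1 ± √(96.1² − 4 × 30.88 × (48.98))] / (2 × 30.88) = (96.1 ± 56.44) / 61.76, giving tanθ = 0.6422 or 2.470.
θ = 32.71° or 67.96°; the larger is 67.96°.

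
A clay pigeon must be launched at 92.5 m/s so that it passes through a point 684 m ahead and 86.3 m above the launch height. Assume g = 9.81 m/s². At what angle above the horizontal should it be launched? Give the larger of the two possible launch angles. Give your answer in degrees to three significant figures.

61.3°

Trajectory: y = x tanθ − g x² (1 + tan²θ)/(2v₀²). With x = 684, y = 86.3, v₀ = 92.5, g = 9.81:
268.2 tan²θ − 684 tanθ + (354.5) = 0.
tanθ = [684 ± √(684² − 4 × 268.2 × (354.5))] / (2 × 268.2) = (684 ± 295.9) / 536.4, giving tanθ = 0.7236 or 1.827.
θ = 35.89° or 61.30°; the larger is 61.30°.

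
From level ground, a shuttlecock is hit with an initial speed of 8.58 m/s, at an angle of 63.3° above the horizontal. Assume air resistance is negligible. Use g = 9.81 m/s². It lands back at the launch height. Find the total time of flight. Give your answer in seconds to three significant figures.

1.56 s

Components: vₓ = 8.580 cos 63.3° = 3.855 m/s, v_y0 = 8.580 sin 63.3° = 7.665 m/s.
Landing at launch height ⇒ T = 2 v_y0 / g = 2 × 7.665 / 9.81 = 1.563 s.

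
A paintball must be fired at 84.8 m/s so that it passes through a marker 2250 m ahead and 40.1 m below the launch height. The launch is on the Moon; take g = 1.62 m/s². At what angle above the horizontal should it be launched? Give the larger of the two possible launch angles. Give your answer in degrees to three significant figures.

74.9°

Trajectory: y = x tanθ − g x² (1 + tan²θ)/(2v₀²). With x = 2250, y = −40.1, v₀ = 84.8, g = 1.62:
570.2 tan²θ − 2250 tanθ + (530.1) = 0.
tanθ = [2250 ± √(2250² − 4 × 570.2 × (530.1))] / (2 × 570.2) = (2250 ± 1963) / 1140, giving tanθ = 0.2517 or 3.694.
θ = 14.13° or 74.85°; the larger is 74.85°.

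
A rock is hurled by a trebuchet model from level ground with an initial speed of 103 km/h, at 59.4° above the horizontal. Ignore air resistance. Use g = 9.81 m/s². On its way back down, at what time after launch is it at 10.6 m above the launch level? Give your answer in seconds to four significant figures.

4.545 s

Convert: 103 km/h = 103/3.6 = 28.61 m/s.
vₓ = 28.61 cos 59.4° = 14.56 m/s; v_y0 = 28.61 sin 59.4° = 24.63 m/s.
Height y(t) = 24.63 t − 4.905 t² = 10.6 gives 4.905 t² − 24.63 t + 10.6 = 0.
t = [24.63 ± √(24.63² − 2·9.81·10.6)] / 9.81 = (24.63 ± 19.96) / 9.81, so t = 0.4754 s or t = 4.545 s.
The descending-branch root is 4.545 s.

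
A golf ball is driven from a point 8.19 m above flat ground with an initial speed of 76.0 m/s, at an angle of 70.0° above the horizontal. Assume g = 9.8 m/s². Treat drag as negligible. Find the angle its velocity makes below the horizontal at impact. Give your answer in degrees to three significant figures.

70.3°

Horizontal component vₓ = 76.00 cos 70.0° = 25.99 m/s; vertical v_y0 = 76.00 sin 70.0° = 71.42 m/s.
The projectile lands when y = 8.19 + (71.42) t − ½·9.80·t² = 0. Positive root: t = (71.42 + √(71.42² + 2·9.80·8.19)) / 9.80 = (71.42 + 72.53) / 9.80 = 14.69 s.
At impact: v_y = v_y0 − g t = −72.53 m/s; vₓ = 25.99 m/s.
Angle below horizontal: arctan(|v_y|/vₓ) = arctan(72.53/25.99) = 70.28°.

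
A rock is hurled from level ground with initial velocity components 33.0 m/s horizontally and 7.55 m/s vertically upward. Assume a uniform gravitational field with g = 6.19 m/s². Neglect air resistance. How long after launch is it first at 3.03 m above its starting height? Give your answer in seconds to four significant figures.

Height y(t) = 7.550 t − 3.095 t² = 3.03 gives 3.095 t² − 7.550 t + 3.03 = 0.
Quadratic formula: t = (7.550 ± √19.491) / 6.19 = (7.550 ± 4.415) / 6.19 → t = 0.5065 s or 1.933 s.
The first (ascending) time is 0.5065 s.

0.5065 s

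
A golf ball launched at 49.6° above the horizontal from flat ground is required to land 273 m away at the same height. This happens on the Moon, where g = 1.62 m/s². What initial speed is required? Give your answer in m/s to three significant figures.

21.2 m/s

Level-ground range: R = v₀² sin(2θ)/g, so v₀ = √(gR / sin 2θ).
v₀ = √(1.62 × 273 / sin 99.20°) = √(442.3 / 0.9871) = √448.02 = 21.17 m/s.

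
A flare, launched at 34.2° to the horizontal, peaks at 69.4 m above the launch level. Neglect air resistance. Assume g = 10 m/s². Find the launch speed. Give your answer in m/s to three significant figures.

At the peak v_y = 0, so v_y0 = √(2gH) = √(2 × 10.0 × 69.4) = 37.26 m/s.
v_y0 = v₀ sin θ ⇒ v₀ = 37.26 / sin 34.2° = 66.28 m/s.

66.3 m/s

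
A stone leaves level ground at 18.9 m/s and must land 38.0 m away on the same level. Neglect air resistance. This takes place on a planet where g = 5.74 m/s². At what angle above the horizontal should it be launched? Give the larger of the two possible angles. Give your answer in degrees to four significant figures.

R = v₀² sin 2θ / g gives sin 2θ = gR/v₀² = 5.74·38.0/18.9² = 0.6106.
2θ = 37.63° or 180° − 37.63° = 142.4°, so θ = 18.82° or 71.18°.
The larger angle is 71.18°.

71.18°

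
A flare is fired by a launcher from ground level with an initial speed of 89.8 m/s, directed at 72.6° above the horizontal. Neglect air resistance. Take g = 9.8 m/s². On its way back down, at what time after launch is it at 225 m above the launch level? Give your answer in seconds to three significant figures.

Resolve: vₓ = 89.80 cos 72.6° = 26.85 m/s and v_y0 = 89.80 sin 72.6° = 85.69 m/s.
Set y = v_y0 t − ½ g t² = 225: 4.900 t² − 85.69 t + 225 = 0.
t = [85.69 ± √(85.69² − 2·9.80·225)] / 9.80 = (85.69 ± 54.16) / 9.80, so t = 3.218 s or t = 14.27 s.
The descending-branch root is 14.27 s.

14.3 s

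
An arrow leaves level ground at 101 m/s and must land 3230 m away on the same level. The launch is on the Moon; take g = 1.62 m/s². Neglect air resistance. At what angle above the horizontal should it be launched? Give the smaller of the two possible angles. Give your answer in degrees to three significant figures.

15.4°

Level-ground range R = v₀² sin(2θ)/g ⇒ sin(2θ) = gR/v₀² = 1.62 × 3230 / 101² = 0.5129.
2θ = 30.86° or 180° − 30.86° = 149.1°, so θ = 15.43° or 74.57°.
The smaller angle is 15.43°.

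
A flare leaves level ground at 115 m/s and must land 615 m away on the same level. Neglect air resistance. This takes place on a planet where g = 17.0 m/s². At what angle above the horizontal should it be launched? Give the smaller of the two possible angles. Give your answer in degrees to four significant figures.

26.12°

R = v₀² sin 2θ / g gives sin 2θ = gR/v₀² = 17.0·615/115² = 0.7905.
2θ = 52.24° or 180° − 52.24° = 127.8°, so θ = 26.12° or 63.88°.
The smaller angle is 26.12°.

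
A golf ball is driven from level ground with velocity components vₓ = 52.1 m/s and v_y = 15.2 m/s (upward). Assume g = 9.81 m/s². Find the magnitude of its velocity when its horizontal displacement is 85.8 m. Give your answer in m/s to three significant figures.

At x = 85.8 m, t = x/vₓ = 85.8/52.10 = 1.647 s.
Vertical velocity there: v_y = v_y0 − g t = 15.20 − 9.81 × 1.647 = −0.9554 m/s.
Speed: √(vₓ² + v_y²) = √(52.10² + 0.9554²) = 52.11 m/s.

52.1 m/s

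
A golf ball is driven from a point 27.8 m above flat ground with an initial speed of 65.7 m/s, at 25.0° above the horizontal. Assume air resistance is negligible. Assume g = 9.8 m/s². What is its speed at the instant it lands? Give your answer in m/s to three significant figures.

vₓ = 65.70 cos 25.0° = 59.54 m/s; v_y0 = 65.70 sin 25.0° = 27.77 m/s.
With up positive and y = 0 at the ground: y(t) = 27.8 + (27.77) t − 4.900 t². Setting y = 0 and taking the positive root: t = [27.77 + √(27.77² + 2·9.80·27.8)] / 9.80 = (27.77 + 36.27) / 9.80 = 6.535 s.
Vertical velocity at impact: v_y = v_y0 − g t = 27.77 − 9.80 × 6.535 = −36.27 m/s.
Speed: |v| = √(vₓ² + v_y²) = √(59.54² + 36.27²) = 69.72 m/s.

69.7 m/s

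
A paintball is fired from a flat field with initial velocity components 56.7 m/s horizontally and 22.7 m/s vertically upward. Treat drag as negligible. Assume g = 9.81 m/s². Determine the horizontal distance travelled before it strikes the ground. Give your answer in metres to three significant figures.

Time aloft: T = 2 v_y0 / g = 2 × 22.70 / 9.81 = 4.628 s.
Horizontal distance R = vₓ T = 56.70 × 4.628 = 262.4 m.

262 m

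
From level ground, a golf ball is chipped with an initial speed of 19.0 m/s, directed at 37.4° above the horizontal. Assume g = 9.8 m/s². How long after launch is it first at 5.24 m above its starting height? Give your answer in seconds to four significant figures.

vₓ = 19.00 cos 37.4° = 15.09 m/s; v_y0 = 19.00 sin 37.4° = 11.54 m/s.
Set y = v_y0 t − ½ g t² = 5.24: 4.900 t² − 11.54 t + 5.24 = 0.
Quadratic formula: t = (11.54 ± √30.471) / 9.80 = (11.54 ± 5.520) / 9.80 → t = 0.6143 s or 1.741 s.
The first (ascending) time is 0.6143 s.

0.6143 s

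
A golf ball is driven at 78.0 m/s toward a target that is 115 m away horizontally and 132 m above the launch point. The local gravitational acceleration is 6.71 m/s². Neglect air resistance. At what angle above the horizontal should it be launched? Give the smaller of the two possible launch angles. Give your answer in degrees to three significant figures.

Trajectory: y = x tanθ − g x² (1 + tan²θ)/(2v₀²). With x = 115, y = 132, v₀ = 78.0, g = 6.71:
7.293 tan²θ − 115 tanθ + (139.3) = 0.
tanθ = [115 ± √(115² − 4 × 7.293 × (139.3))] / (2 × 7.293) = (115 ± 95.72) / 14.59, giving tanθ = 1.322 or 14.45.
θ = 52.90° or 86.04°; the smaller is 52.90°.

52.9°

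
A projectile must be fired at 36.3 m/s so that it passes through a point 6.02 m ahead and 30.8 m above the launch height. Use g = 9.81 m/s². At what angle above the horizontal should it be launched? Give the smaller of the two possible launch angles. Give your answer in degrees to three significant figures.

80.4°

Trajectory: y = x tanθ − g x² (1 + tan²θ)/(2v₀²). With x = 6.02, y = 30.8, v₀ = 36.3, g = 9.81:
0.1349 tan²θ − 6.02 tanθ + (30.93) = 0.
tanθ = [6.02 ± √(6.02² − 4 × 0.1349 × (30.93))] / (2 × 0.1349) = (6.02 ± 4.421) / 0.2698, giving tanθ = 5.926 or 38.70.
θ = 80.42° or 88.52°; the smaller is 80.42°.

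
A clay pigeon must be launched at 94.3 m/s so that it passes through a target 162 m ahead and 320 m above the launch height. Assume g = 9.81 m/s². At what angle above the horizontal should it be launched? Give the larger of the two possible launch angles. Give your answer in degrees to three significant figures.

Trajectory: y = x tanθ − g x² (1 + tan²θ)/(2v₀²). With x = 162, y = 320, v₀ = 94.3, g = 9.81:
14.48 tan²θ − 162 tanθ + (334.5) = 0.
tanθ = [162 ± √(162² − 4 × 14.48 × (334.5))] / (2 × 14.48) = (162 ± 82.93) / 28.95, giving tanθ = 2.731 or 8.460.
θ = 69.89° or 83.26°; the larger is 83.26°.

83.3°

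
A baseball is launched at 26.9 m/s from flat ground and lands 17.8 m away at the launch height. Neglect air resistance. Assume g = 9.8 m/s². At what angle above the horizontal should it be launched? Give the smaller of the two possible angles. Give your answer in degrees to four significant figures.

R = v₀² sin 2θ / g gives sin 2θ = gR/v₀² = 9.80·17.8/26.9² = 0.2411.
2θ = 13.95° or 180° − 13.95° = 166.1°, so θ = 6.975° or 83.03°.
The smaller angle is 6.975°.

6.975°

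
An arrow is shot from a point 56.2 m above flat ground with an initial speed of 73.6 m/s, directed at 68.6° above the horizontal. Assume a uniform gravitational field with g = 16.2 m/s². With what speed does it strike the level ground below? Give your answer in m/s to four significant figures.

85.08 m/s

Components: vₓ = 73.60 cos 68.6° = 26.85 m/s, v_y0 = 73.60 sin 68.6° = 68.53 m/s.
Vertical motion (up positive, ground at y = 0): 8.100 t² − (68.53) t − 56.2 = 0, so t = (68.53 + √(68.53² + 2·16.2·56.2)) / 16.2 = (68.53 + 80.73) / 16.2 = 9.213 s.
Vertical velocity at impact: v_y = v_y0 − g t = 68.53 − 16.2 × 9.213 = −80.73 m/s.
Speed: |v| = √(vₓ² + v_y²) = √(26.85² + 80.73²) = 85.08 m/s.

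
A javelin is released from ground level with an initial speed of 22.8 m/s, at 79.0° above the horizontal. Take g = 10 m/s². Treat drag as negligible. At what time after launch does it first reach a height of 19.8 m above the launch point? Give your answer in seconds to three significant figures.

1.21 s

vₓ = 22.80 cos 79.0° = 4.350 m/s; v_y0 = 22.80 sin 79.0° = 22.38 m/s.
Set y = v_y0 t − ½ g t² = 19.8: 5.000 t² − 22.38 t + 19.8 = 0.
Quadratic formula: t = (22.38 ± √104.91) / 10.0 = (22.38 ± 10.24) / 10.0 → t = 1.214 s or 3.262 s.
The first (ascending) time is 1.214 s.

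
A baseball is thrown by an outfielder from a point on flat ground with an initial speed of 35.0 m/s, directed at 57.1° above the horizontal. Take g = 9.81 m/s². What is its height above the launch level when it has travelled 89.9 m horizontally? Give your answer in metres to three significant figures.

Components: vₓ = 35.00 cos 57.1° = 19.01 m/s, v_y0 = 35.00 sin 57.1° = 29.39 m/s.
At x = 89.9 m, t = x/vₓ = 89.9/19.01 = 4.729 s.
Height: y = v_y0 t − ½ g t² = 29.39 × 4.729 − 4.905 × 4.729² = 139.0 − 109.7 = 29.28 m.

29.3 m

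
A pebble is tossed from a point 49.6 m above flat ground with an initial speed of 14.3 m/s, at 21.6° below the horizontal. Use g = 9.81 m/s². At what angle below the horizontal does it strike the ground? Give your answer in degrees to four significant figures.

vₓ = 14.30 cos 21.6° = 13.30 m/s; v_y0 = −5.264 m/s (downward).
The projectile lands when y = 49.6 + (−5.264) t − ½·9.81·t² = 0. Positive root: t = (−5.264 + √(5.264² + 2·9.81·49.6)) / 9.81 = (−5.264 + 31.64) / 9.81 = 2.688 s.
At impact: v_y = v_y0 − g t = −31.64 m/s; vₓ = 13.30 m/s.
Angle below horizontal: arctan(|v_y|/vₓ) = arctan(31.64/13.30) = 67.20°.

67.20°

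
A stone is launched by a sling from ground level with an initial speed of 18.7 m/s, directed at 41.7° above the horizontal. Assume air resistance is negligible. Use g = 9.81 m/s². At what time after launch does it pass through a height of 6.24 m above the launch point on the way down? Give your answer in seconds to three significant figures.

Resolve: vₓ = 18.70 cos 41.7° = 13.96 m/s and v_y0 = 18.70 sin 41.7° = 12.44 m/s.
Height y(t) = 12.44 t − 4.905 t² = 6.24 gives 4.905 t² − 12.44 t + 6.24 = 0.
t = [12.44 ± √(12.44² − 2·9.81·6.24)] / 9.81 = (12.44 ± 5.685) / 9.81, so t = 0.6886 s or t = 1.848 s.
The descending-branch root is 1.848 s.

1.85 s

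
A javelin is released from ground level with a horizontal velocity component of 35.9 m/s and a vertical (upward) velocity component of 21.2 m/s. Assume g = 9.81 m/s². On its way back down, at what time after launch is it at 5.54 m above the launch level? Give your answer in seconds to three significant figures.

4.04 s

Set y = v_y0 t − ½ g t² = 5.54: 4.905 t² − 21.20 t + 5.54 = 0.
Quadratic formula: t = (21.20 ± √340.75) / 9.81 = (21.20 ± 18.46) / 9.81 → t = 0.2794 s or 4.043 s.
The descending-branch root is 4.043 s.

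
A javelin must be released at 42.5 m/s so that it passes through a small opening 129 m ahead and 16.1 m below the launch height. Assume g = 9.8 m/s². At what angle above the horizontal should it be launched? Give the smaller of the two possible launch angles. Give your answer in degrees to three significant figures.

13.8°

Trajectory: y = x tanθ − g x² (1 + tan²θ)/(2v₀²). With x = 129, y = −16.1, v₀ = 42.5, g = 9.80:
45.14 tan²θ − 129 tanθ + (29.04) = 0.
tanθ = [129 ± √(129² − 4 × 45.14 × (29.04))] / (2 × 45.14) = (129 ± 106.8) / 90.29, giving tanθ = 0.2464 or 2.611.
θ = 13.84° or 69.04°; the smaller is 13.84°.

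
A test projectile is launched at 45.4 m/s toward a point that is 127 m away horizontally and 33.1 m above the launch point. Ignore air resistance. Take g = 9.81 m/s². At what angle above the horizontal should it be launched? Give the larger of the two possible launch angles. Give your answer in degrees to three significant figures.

Trajectory: y = x tanθ − g x² (1 + tan²θ)/(2v₀²). With x = 127, y = 33.1, v₀ = 45.4, g = 9.81:
38.38 tan²θ − 127 tanθ + (71.48) = 0.
tanθ = [127 ± √(127² − 4 × 38.38 × (71.48))] / (2 × 38.38) = (127 ± 71.79) / 76.77, giving tanθ = 0.7192 or 2.590.
θ = 35.72° or 68.89°; the larger is 68.89°.

68.9°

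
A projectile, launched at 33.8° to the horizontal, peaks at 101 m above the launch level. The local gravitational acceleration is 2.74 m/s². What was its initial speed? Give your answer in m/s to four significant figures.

42.29 m/s

At the peak v_y = 0, so v_y0 = √(2gH) = √(2 × 2.74 × 101) = 23.53 m/s.
v_y0 = v₀ sin θ ⇒ v₀ = 23.53 / sin 33.8° = 42.29 m/s.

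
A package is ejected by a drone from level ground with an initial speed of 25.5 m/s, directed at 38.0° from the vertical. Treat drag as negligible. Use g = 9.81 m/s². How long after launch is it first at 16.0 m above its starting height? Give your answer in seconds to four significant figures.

Components: vₓ = 25.50 sin 38.0° = 15.70 m/s, v_y0 = 25.50 cos 38.0° = 20.09 m/s.
Require v_y0 t − ½ g t² = 16.0, i.e. 4.905 t² − 20.09 t + 16.0 = 0.
Quadratic formula: t = (20.09 ± √89.860) / 9.81 = (20.09 ± 9.479) / 9.81 → t = 1.082 s or 3.015 s.
The first (ascending) time is 1.082 s.

1.082 s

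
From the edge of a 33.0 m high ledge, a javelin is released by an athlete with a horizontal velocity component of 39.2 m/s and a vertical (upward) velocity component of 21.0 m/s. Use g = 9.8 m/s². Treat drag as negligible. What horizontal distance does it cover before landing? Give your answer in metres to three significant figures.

The projectile lands when y = 33.0 + (21.00) t − ½·9.80·t² = 0. Positive root: t = (21.00 + √(21.00² + 2·9.80·33.0)) / 9.80 = (21.00 + 32.98) / 9.80 = 5.508 s.
Horizontal distance: R = vₓ t = 39.20 × 5.508 = 215.9 m.

216 m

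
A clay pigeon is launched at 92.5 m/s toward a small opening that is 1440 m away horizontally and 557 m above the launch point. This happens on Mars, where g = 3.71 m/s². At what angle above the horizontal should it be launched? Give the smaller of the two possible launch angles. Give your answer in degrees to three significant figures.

45.9°

Trajectory: y = x tanθ − g x² (1 + tan²θ)/(2v₀²). With x = 1440, y = 557, v₀ = 92.5, g = 3.71:
449.6 tan²θ − 1440 tanθ + (1007) = 0.
tanθ = [1440 ± √(1440² − 4 × 449.6 × (1007))] / (2 × 449.6) = (1440 ± 513.4) / 899.1, giving tanθ = 1.031 or 2.173.
θ = 45.86° or 65.28°; the smaller is 45.86°.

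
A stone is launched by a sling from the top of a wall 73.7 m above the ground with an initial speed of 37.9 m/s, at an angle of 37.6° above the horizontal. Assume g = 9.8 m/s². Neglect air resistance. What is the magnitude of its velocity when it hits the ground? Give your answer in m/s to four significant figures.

Components: vₓ = 37.90 cos 37.6° = 30.03 m/s, v_y0 = 37.90 sin 37.6° = 23.12 m/s.
Vertical motion (up positive, ground at y = 0): 4.900 t² − (23.12) t − 73.7 = 0, so t = (23.12 + √(23.12² + 2·9.80·73.7)) / 9.80 = (23.12 + 44.49) / 9.80 = 6.899 s.
Vertical velocity at impact: v_y = v_y0 − g t = 23.12 − 9.80 × 6.899 = −44.49 m/s.
Speed: |v| = √(vₓ² + v_y²) = √(30.03² + 44.49²) = 53.67 m/s.

53.67 m/s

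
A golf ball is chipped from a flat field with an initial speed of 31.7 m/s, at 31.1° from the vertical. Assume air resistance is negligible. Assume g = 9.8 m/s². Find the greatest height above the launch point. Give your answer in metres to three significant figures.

Resolve: vₓ = 31.70 sin 31.1° = 16.37 m/s and v_y0 = 31.70 cos 31.1° = 27.14 m/s.
At the apex v_y = 0, so H = v_y0²/(2g) = 27.14²/19.60 = 37.59 m.

37.6 m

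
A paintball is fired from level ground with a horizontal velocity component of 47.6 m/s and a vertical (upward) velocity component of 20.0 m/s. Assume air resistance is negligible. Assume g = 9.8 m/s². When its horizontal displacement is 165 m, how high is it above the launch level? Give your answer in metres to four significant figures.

x = vₓ t ⇒ t = 165/47.60 = 3.466 s.
Height: y = v_y0 t − ½ g t² = 20.00 × 3.466 − 4.900 × 3.466² = 69.33 − 58.88 = 10.45 m.

10.45 m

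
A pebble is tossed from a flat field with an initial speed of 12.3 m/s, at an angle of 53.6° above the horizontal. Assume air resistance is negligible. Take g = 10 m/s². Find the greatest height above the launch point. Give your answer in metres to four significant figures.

4.901 m

Resolve: vₓ = 12.30 cos 53.6° = 7.299 m/s and v_y0 = 12.30 sin 53.6° = 9.900 m/s.
Peak height H = v_y0² / (2g) = 98.014 / 20.00 = 4.901 m.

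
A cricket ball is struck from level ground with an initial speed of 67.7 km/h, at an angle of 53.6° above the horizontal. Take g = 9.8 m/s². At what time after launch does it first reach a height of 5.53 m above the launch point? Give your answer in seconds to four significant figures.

Convert: 67.7 km/h = 67.7/3.6 = 18.81 m/s.
Components: vₓ = 18.81 cos 53.6° = 11.16 m/s, v_y0 = 18.81 sin 53.6° = 15.14 m/s.
Set y = v_y0 t − ½ g t² = 5.53: 4.900 t² − 15.14 t + 5.53 = 0.
Quadratic formula: t = (15.14 ± √120.72) / 9.80 = (15.14 ± 10.99) / 9.80 → t = 0.4234 s or 2.666 s.
The first (ascending) time is 0.4234 s.

0.4234 s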